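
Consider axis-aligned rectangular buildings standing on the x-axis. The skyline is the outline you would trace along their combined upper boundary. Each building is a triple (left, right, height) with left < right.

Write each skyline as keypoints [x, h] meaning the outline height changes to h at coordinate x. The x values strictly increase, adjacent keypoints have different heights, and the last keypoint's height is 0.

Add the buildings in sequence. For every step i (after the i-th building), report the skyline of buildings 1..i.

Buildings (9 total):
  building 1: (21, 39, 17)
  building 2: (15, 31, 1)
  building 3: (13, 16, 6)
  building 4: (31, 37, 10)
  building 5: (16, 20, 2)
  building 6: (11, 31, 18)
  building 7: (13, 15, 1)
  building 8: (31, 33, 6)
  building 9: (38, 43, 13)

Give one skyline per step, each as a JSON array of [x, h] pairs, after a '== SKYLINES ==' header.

== SKYLINES ==
[[21,17],[39,0]]
[[15,1],[21,17],[39,0]]
[[13,6],[16,1],[21,17],[39,0]]
[[13,6],[16,1],[21,17],[39,0]]
[[13,6],[16,2],[20,1],[21,17],[39,0]]
[[11,18],[31,17],[39,0]]
[[11,18],[31,17],[39,0]]
[[11,18],[31,17],[39,0]]
[[11,18],[31,17],[39,13],[43,0]]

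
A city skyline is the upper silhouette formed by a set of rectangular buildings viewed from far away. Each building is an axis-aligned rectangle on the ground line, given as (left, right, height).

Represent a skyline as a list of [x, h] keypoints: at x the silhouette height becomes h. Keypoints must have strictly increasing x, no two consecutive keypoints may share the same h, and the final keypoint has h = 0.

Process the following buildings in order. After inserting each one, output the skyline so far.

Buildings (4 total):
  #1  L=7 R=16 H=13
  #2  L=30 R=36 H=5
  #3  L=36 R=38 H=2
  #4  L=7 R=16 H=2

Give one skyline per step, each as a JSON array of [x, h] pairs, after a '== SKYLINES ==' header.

== SKYLINES ==
[[7,13],[16,0]]
[[7,13],[16,0],[30,5],[36,0]]
[[7,13],[16,0],[30,5],[36,2],[38,0]]
[[7,13],[16,0],[30,5],[36,2],[38,0]]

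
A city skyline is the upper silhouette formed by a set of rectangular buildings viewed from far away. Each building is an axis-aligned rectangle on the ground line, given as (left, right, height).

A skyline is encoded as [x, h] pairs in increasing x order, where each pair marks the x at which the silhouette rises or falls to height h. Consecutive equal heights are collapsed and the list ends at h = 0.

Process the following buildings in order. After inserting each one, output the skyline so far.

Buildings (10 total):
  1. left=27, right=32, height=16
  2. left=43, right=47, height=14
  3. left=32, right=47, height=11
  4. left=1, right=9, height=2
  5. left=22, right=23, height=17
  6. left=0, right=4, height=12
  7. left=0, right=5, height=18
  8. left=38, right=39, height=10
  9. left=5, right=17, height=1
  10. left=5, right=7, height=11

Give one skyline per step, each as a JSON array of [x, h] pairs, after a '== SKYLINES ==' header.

== SKYLINES ==
[[27,16],[32,0]]
[[27,16],[32,0],[43,14],[47,0]]
[[27,16],[32,11],[43,14],[47,0]]
[[1,2],[9,0],[27,16],[32,11],[43,14],[47,0]]
[[1,2],[9,0],[22,17],[23,0],[27,16],[32,11],[43,14],[47,0]]
[[0,12],[4,2],[9,0],[22,17],[23,0],[27,16],[32,11],[43,14],[47,0]]
[[0,18],[5,2],[9,0],[22,17],[23,0],[27,16],[32,11],[43,14],[47,0]]
[[0,18],[5,2],[9,0],[22,17],[23,0],[27,16],[32,11],[43,14],[47,0]]
[[0,18],[5,2],[9,1],[17,0],[22,17],[23,0],[27,16],[32,11],[43,14],[47,0]]
[[0,18],[5,11],[7,2],[9,1],[17,0],[22,17],[23,0],[27,16],[32,11],[43,14],[47,0]]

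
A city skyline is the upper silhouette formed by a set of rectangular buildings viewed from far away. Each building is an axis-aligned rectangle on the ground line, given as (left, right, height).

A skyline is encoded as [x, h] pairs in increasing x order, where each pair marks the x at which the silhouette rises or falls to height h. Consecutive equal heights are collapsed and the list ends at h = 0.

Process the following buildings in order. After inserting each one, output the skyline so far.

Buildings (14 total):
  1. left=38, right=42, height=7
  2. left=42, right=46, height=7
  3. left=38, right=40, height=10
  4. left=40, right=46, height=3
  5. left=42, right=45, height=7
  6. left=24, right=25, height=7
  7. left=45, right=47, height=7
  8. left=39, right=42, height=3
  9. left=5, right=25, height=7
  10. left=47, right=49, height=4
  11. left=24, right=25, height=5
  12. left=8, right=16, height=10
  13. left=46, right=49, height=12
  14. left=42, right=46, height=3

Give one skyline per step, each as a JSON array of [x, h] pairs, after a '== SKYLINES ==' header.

== SKYLINES ==
[[38,7],[42,0]]
[[38,7],[46,0]]
[[38,10],[40,7],[46,0]]
[[38,10],[40,7],[46,0]]
[[38,10],[40,7],[46,0]]
[[24,7],[25,0],[38,10],[40,7],[46,0]]
[[24,7],[25,0],[38,10],[40,7],[47,0]]
[[24,7],[25,0],[38,10],[40,7],[47,0]]
[[5,7],[25,0],[38,10],[40,7],[47,0]]
[[5,7],[25,0],[38,10],[40,7],[47,4],[49,0]]
[[5,7],[25,0],[38,10],[40,7],[47,4],[49,0]]
[[5,7],[8,10],[16,7],[25,0],[38,10],[40,7],[47,4],[49,0]]
[[5,7],[8,10],[16,7],[25,0],[38,10],[40,7],[46,12],[49,0]]
[[5,7],[8,10],[16,7],[25,0],[38,10],[40,7],[46,12],[49,0]]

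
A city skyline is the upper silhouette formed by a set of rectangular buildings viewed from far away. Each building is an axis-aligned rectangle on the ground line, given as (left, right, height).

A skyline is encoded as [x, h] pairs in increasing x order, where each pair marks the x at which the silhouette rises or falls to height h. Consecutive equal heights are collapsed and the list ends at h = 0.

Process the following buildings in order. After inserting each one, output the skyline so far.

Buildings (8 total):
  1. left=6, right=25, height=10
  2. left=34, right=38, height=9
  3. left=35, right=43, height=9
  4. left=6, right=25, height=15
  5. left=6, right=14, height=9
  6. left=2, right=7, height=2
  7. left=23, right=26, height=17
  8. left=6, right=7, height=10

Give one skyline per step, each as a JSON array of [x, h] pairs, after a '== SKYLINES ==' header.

== SKYLINES ==
[[6,10],[25,0]]
[[6,10],[25,0],[34,9],[38,0]]
[[6,10],[25,0],[34,9],[43,0]]
[[6,15],[25,0],[34,9],[43,0]]
[[6,15],[25,0],[34,9],[43,0]]
[[2,2],[6,15],[25,0],[34,9],[43,0]]
[[2,2],[6,15],[23,17],[26,0],[34,9],[43,0]]
[[2,2],[6,15],[23,17],[26,0],[34,9],[43,0]]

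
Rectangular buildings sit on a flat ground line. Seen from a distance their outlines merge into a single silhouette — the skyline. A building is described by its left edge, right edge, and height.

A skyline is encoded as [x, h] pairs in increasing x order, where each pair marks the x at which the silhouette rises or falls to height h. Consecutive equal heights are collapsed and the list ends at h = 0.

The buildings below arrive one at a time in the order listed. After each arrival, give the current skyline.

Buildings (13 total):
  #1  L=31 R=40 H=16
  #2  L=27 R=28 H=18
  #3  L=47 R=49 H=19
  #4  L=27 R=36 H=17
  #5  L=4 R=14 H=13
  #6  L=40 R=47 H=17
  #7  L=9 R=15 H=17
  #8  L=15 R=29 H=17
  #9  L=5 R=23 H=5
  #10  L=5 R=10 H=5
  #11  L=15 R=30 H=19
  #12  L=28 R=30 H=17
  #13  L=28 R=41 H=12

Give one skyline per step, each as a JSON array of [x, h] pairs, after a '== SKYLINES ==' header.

== SKYLINES ==
[[31,16],[40,0]]
[[27,18],[28,0],[31,16],[40,0]]
[[27,18],[28,0],[31,16],[40,0],[47,19],[49,0]]
[[27,18],[28,17],[36,16],[40,0],[47,19],[49,0]]
[[4,13],[14,0],[27,18],[28,17],[36,16],[40,0],[47,19],[49,0]]
[[4,13],[14,0],[27,18],[28,17],[36,16],[40,17],[47,19],[49,0]]
[[4,13],[9,17],[15,0],[27,18],[28,17],[36,16],[40,17],[47,19],[49,0]]
[[4,13],[9,17],[27,18],[28,17],[36,16],[40,17],[47,19],[49,0]]
[[4,13],[9,17],[27,18],[28,17],[36,16],[40,17],[47,19],[49,0]]
[[4,13],[9,17],[27,18],[28,17],[36,16],[40,17],[47,19],[49,0]]
[[4,13],[9,17],[15,19],[30,17],[36,16],[40,17],[47,19],[49,0]]
[[4,13],[9,17],[15,19],[30,17],[36,16],[40,17],[47,19],[49,0]]
[[4,13],[9,17],[15,19],[30,17],[36,16],[40,17],[47,19],[49,0]]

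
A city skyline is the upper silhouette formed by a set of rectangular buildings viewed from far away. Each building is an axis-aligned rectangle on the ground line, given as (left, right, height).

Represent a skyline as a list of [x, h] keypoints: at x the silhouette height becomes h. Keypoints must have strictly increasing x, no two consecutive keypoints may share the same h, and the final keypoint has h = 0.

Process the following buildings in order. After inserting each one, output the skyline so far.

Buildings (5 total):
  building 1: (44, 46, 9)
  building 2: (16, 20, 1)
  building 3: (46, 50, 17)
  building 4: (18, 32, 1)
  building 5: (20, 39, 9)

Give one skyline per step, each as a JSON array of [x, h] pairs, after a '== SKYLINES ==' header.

== SKYLINES ==
[[44,9],[46,0]]
[[16,1],[20,0],[44,9],[46,0]]
[[16,1],[20,0],[44,9],[46,17],[50,0]]
[[16,1],[32,0],[44,9],[46,17],[50,0]]
[[16,1],[20,9],[39,0],[44,9],[46,17],[50,0]]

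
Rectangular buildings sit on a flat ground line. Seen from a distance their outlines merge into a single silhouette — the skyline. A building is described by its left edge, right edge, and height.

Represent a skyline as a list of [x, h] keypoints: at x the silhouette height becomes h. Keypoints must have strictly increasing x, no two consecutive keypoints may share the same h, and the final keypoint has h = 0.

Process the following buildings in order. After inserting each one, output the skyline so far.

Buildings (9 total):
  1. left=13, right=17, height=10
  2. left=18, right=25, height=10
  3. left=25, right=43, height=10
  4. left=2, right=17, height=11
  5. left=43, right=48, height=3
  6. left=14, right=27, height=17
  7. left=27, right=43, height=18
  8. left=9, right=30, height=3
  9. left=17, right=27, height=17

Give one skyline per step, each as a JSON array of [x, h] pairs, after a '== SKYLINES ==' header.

== SKYLINES ==
[[13,10],[17,0]]
[[13,10],[17,0],[18,10],[25,0]]
[[13,10],[17,0],[18,10],[43,0]]
[[2,11],[17,0],[18,10],[43,0]]
[[2,11],[17,0],[18,10],[43,3],[48,0]]
[[2,11],[14,17],[27,10],[43,3],[48,0]]
[[2,11],[14,17],[27,18],[43,3],[48,0]]
[[2,11],[14,17],[27,18],[43,3],[48,0]]
[[2,11],[14,17],[27,18],[43,3],[48,0]]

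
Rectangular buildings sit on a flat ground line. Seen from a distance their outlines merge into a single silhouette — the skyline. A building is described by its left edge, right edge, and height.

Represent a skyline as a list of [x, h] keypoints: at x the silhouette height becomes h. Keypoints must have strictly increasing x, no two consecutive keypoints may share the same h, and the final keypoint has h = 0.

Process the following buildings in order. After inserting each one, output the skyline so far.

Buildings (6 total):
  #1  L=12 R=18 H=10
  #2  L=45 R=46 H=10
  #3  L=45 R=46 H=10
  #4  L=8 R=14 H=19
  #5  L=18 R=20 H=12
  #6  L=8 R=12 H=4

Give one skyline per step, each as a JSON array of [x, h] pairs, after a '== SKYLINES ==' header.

== SKYLINES ==
[[12,10],[18,0]]
[[12,10],[18,0],[45,10],[46,0]]
[[12,10],[18,0],[45,10],[46,0]]
[[8,19],[14,10],[18,0],[45,10],[46,0]]
[[8,19],[14,10],[18,12],[20,0],[45,10],[46,0]]
[[8,19],[14,10],[18,12],[20,0],[45,10],[46,0]]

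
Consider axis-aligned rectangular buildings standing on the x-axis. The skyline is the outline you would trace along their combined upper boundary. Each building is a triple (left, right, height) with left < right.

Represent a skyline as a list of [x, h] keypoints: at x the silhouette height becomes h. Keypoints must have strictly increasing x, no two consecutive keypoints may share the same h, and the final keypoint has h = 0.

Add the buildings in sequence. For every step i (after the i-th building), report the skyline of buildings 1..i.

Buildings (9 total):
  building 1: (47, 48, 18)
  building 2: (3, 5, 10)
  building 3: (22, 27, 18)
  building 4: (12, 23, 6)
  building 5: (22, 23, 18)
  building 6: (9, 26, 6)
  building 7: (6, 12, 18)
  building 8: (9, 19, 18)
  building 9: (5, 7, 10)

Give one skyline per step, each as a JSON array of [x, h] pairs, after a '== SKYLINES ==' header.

== SKYLINES ==
[[47,18],[48,0]]
[[3,10],[5,0],[47,18],[48,0]]
[[3,10],[5,0],[22,18],[27,0],[47,18],[48,0]]
[[3,10],[5,0],[12,6],[22,18],[27,0],[47,18],[48,0]]
[[3,10],[5,0],[12,6],[22,18],[27,0],[47,18],[48,0]]
[[3,10],[5,0],[9,6],[22,18],[27,0],[47,18],[48,0]]
[[3,10],[5,0],[6,18],[12,6],[22,18],[27,0],[47,18],[48,0]]
[[3,10],[5,0],[6,18],[19,6],[22,18],[27,0],[47,18],[48,0]]
[[3,10],[6,18],[19,6],[22,18],[27,0],[47,18],[48,0]]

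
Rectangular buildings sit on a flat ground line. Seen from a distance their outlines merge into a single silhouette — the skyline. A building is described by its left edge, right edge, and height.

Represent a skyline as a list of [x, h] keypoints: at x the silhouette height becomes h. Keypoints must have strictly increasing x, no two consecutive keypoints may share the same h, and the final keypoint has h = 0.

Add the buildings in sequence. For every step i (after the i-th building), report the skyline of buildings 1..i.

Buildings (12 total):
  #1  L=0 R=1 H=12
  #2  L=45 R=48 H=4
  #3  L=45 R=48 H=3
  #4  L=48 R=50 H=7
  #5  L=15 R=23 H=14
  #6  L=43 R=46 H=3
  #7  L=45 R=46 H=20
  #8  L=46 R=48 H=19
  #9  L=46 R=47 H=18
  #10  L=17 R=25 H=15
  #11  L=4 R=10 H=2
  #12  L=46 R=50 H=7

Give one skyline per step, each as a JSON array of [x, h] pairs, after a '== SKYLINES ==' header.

== SKYLINES ==
[[0,12],[1,0]]
[[0,12],[1,0],[45,4],[48,0]]
[[0,12],[1,0],[45,4],[48,0]]
[[0,12],[1,0],[45,4],[48,7],[50,0]]
[[0,12],[1,0],[15,14],[23,0],[45,4],[48,7],[50,0]]
[[0,12],[1,0],[15,14],[23,0],[43,3],[45,4],[48,7],[50,0]]
[[0,12],[1,0],[15,14],[23,0],[43,3],[45,20],[46,4],[48,7],[50,0]]
[[0,12],[1,0],[15,14],[23,0],[43,3],[45,20],[46,19],[48,7],[50,0]]
[[0,12],[1,0],[15,14],[23,0],[43,3],[45,20],[46,19],[48,7],[50,0]]
[[0,12],[1,0],[15,14],[17,15],[25,0],[43,3],[45,20],[46,19],[48,7],[50,0]]
[[0,12],[1,0],[4,2],[10,0],[15,14],[17,15],[25,0],[43,3],[45,20],[46,19],[48,7],[50,0]]
[[0,12],[1,0],[4,2],[10,0],[15,14],[17,15],[25,0],[43,3],[45,20],[46,19],[48,7],[50,0]]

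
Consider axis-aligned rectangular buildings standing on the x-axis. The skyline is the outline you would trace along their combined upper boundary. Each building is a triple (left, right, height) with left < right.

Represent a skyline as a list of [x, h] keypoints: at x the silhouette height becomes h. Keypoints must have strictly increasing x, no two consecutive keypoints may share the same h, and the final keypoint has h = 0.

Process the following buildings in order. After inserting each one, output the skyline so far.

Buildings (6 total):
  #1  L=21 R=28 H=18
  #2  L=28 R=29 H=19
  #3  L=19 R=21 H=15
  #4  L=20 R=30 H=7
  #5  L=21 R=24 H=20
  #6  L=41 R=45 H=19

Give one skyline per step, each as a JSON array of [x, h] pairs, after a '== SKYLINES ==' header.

== SKYLINES ==
[[21,18],[28,0]]
[[21,18],[28,19],[29,0]]
[[19,15],[21,18],[28,19],[29,0]]
[[19,15],[21,18],[28,19],[29,7],[30,0]]
[[19,15],[21,20],[24,18],[28,19],[29,7],[30,0]]
[[19,15],[21,20],[24,18],[28,19],[29,7],[30,0],[41,19],[45,0]]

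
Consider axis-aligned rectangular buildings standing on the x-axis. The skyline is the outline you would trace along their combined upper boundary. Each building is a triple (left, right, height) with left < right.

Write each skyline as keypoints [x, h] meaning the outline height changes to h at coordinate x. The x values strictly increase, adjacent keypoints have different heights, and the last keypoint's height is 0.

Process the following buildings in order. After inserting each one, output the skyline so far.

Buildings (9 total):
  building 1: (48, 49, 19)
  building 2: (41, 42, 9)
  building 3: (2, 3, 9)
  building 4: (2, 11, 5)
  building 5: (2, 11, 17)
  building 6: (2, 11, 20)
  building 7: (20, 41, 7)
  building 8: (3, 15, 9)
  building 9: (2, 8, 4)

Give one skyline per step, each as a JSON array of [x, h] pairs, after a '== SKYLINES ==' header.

== SKYLINES ==
[[48,19],[49,0]]
[[41,9],[42,0],[48,19],[49,0]]
[[2,9],[3,0],[41,9],[42,0],[48,19],[49,0]]
[[2,9],[3,5],[11,0],[41,9],[42,0],[48,19],[49,0]]
[[2,17],[11,0],[41,9],[42,0],[48,19],[49,0]]
[[2,20],[11,0],[41,9],[42,0],[48,19],[49,0]]
[[2,20],[11,0],[20,7],[41,9],[42,0],[48,19],[49,0]]
[[2,20],[11,9],[15,0],[20,7],[41,9],[42,0],[48,19],[49,0]]
[[2,20],[11,9],[15,0],[20,7],[41,9],[42,0],[48,19],[49,0]]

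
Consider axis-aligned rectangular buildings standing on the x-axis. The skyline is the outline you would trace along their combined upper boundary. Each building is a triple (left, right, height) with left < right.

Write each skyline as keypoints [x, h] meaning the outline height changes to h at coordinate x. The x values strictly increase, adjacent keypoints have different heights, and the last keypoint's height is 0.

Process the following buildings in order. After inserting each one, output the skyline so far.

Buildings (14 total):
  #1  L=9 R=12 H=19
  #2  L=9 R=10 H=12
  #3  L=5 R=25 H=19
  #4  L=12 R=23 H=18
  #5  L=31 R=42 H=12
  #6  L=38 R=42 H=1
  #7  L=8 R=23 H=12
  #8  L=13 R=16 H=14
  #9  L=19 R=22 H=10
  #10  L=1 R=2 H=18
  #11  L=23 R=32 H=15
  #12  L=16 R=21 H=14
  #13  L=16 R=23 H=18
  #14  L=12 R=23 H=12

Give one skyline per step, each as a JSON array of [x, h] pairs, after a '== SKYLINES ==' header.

== SKYLINES ==
[[9,19],[12,0]]
[[9,19],[12,0]]
[[5,19],[25,0]]
[[5,19],[25,0]]
[[5,19],[25,0],[31,12],[42,0]]
[[5,19],[25,0],[31,12],[42,0]]
[[5,19],[25,0],[31,12],[42,0]]
[[5,19],[25,0],[31,12],[42,0]]
[[5,19],[25,0],[31,12],[42,0]]
[[1,18],[2,0],[5,19],[25,0],[31,12],[42,0]]
[[1,18],[2,0],[5,19],[25,15],[32,12],[42,0]]
[[1,18],[2,0],[5,19],[25,15],[32,12],[42,0]]
[[1,18],[2,0],[5,19],[25,15],[32,12],[42,0]]
[[1,18],[2,0],[5,19],[25,15],[32,12],[42,0]]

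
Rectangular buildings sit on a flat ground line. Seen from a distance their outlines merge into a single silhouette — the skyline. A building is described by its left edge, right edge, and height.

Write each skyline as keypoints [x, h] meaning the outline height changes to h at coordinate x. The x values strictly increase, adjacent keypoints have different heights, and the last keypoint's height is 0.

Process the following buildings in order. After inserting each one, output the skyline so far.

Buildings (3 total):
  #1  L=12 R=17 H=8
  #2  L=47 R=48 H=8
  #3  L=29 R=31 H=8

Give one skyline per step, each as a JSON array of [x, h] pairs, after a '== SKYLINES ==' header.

== SKYLINES ==
[[12,8],[17,0]]
[[12,8],[17,0],[47,8],[48,0]]
[[12,8],[17,0],[29,8],[31,0],[47,8],[48,0]]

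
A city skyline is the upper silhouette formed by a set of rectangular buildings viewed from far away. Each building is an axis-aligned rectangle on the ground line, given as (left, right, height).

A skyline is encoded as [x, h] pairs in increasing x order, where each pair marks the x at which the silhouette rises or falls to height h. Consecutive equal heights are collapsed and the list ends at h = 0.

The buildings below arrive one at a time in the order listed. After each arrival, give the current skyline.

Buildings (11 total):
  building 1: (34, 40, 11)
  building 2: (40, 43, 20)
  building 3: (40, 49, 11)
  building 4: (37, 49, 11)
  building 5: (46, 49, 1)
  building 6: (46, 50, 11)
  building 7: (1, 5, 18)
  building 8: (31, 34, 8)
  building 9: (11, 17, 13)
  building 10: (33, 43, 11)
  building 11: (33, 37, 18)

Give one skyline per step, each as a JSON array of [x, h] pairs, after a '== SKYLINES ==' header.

== SKYLINES ==
[[34,11],[40,0]]
[[34,11],[40,20],[43,0]]
[[34,11],[40,20],[43,11],[49,0]]
[[34,11],[40,20],[43,11],[49,0]]
[[34,11],[40,20],[43,11],[49,0]]
[[34,11],[40,20],[43,11],[50,0]]
[[1,18],[5,0],[34,11],[40,20],[43,11],[50,0]]
[[1,18],[5,0],[31,8],[34,11],[40,20],[43,11],[50,0]]
[[1,18],[5,0],[11,13],[17,0],[31,8],[34,11],[40,20],[43,11],[50,0]]
[[1,18],[5,0],[11,13],[17,0],[31,8],[33,11],[40,20],[43,11],[50,0]]
[[1,18],[5,0],[11,13],[17,0],[31,8],[33,18],[37,11],[40,20],[43,11],[50,0]]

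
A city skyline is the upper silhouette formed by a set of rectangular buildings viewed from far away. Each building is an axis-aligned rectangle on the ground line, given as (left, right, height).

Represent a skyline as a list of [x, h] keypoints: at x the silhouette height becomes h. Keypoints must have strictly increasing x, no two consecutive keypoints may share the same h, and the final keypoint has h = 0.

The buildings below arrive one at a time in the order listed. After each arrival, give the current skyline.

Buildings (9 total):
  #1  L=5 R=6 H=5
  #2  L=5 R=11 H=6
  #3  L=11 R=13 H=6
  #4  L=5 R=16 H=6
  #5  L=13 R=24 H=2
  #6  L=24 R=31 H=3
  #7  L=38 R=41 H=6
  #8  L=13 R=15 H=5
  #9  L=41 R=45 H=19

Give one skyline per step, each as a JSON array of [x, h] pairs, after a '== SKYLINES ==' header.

== SKYLINES ==
[[5,5],[6,0]]
[[5,6],[11,0]]
[[5,6],[13,0]]
[[5,6],[16,0]]
[[5,6],[16,2],[24,0]]
[[5,6],[16,2],[24,3],[31,0]]
[[5,6],[16,2],[24,3],[31,0],[38,6],[41,0]]
[[5,6],[16,2],[24,3],[31,0],[38,6],[41,0]]
[[5,6],[16,2],[24,3],[31,0],[38,6],[41,19],[45,0]]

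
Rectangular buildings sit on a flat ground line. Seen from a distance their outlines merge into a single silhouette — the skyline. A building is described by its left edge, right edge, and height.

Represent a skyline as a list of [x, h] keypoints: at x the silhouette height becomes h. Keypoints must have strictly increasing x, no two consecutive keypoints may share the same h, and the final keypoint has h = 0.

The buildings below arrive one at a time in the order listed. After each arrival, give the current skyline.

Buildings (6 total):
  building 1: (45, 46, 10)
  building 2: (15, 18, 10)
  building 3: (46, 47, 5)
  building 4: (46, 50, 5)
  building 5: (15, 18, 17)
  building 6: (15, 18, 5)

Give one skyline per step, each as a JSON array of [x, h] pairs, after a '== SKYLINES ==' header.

== SKYLINES ==
[[45,10],[46,0]]
[[15,10],[18,0],[45,10],[46,0]]
[[15,10],[18,0],[45,10],[46,5],[47,0]]
[[15,10],[18,0],[45,10],[46,5],[50,0]]
[[15,17],[18,0],[45,10],[46,5],[50,0]]
[[15,17],[18,0],[45,10],[46,5],[50,0]]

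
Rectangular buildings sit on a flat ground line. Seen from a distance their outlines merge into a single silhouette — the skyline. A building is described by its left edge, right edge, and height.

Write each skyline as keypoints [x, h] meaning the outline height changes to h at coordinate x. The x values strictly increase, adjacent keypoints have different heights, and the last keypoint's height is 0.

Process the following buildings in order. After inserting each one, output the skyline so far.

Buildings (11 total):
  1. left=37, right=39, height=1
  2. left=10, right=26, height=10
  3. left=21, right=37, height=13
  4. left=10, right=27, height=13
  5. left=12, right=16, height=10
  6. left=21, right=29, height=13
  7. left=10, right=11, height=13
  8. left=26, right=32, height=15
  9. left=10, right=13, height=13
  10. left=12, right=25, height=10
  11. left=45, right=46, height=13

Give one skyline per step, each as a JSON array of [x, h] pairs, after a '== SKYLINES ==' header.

== SKYLINES ==
[[37,1],[39,0]]
[[10,10],[26,0],[37,1],[39,0]]
[[10,10],[21,13],[37,1],[39,0]]
[[10,13],[37,1],[39,0]]
[[10,13],[37,1],[39,0]]
[[10,13],[37,1],[39,0]]
[[10,13],[37,1],[39,0]]
[[10,13],[26,15],[32,13],[37,1],[39,0]]
[[10,13],[26,15],[32,13],[37,1],[39,0]]
[[10,13],[26,15],[32,13],[37,1],[39,0]]
[[10,13],[26,15],[32,13],[37,1],[39,0],[45,13],[46,0]]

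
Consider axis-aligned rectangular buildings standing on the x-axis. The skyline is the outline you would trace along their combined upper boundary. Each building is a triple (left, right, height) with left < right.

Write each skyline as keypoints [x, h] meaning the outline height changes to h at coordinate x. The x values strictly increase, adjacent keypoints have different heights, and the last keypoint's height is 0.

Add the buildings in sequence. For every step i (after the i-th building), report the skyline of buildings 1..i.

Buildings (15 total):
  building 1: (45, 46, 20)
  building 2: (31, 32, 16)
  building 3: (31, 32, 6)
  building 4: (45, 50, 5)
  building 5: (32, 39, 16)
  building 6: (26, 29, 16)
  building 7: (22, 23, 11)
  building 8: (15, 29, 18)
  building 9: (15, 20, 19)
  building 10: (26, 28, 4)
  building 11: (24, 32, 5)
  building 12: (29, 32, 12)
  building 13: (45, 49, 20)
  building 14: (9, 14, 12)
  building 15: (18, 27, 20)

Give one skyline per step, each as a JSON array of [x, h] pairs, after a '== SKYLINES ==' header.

== SKYLINES ==
[[45,20],[46,0]]
[[31,16],[32,0],[45,20],[46,0]]
[[31,16],[32,0],[45,20],[46,0]]
[[31,16],[32,0],[45,20],[46,5],[50,0]]
[[31,16],[39,0],[45,20],[46,5],[50,0]]
[[26,16],[29,0],[31,16],[39,0],[45,20],[46,5],[50,0]]
[[22,11],[23,0],[26,16],[29,0],[31,16],[39,0],[45,20],[46,5],[50,0]]
[[15,18],[29,0],[31,16],[39,0],[45,20],[46,5],[50,0]]
[[15,19],[20,18],[29,0],[31,16],[39,0],[45,20],[46,5],[50,0]]
[[15,19],[20,18],[29,0],[31,16],[39,0],[45,20],[46,5],[50,0]]
[[15,19],[20,18],[29,5],[31,16],[39,0],[45,20],[46,5],[50,0]]
[[15,19],[20,18],[29,12],[31,16],[39,0],[45,20],[46,5],[50,0]]
[[15,19],[20,18],[29,12],[31,16],[39,0],[45,20],[49,5],[50,0]]
[[9,12],[14,0],[15,19],[20,18],[29,12],[31,16],[39,0],[45,20],[49,5],[50,0]]
[[9,12],[14,0],[15,19],[18,20],[27,18],[29,12],[31,16],[39,0],[45,20],[49,5],[50,0]]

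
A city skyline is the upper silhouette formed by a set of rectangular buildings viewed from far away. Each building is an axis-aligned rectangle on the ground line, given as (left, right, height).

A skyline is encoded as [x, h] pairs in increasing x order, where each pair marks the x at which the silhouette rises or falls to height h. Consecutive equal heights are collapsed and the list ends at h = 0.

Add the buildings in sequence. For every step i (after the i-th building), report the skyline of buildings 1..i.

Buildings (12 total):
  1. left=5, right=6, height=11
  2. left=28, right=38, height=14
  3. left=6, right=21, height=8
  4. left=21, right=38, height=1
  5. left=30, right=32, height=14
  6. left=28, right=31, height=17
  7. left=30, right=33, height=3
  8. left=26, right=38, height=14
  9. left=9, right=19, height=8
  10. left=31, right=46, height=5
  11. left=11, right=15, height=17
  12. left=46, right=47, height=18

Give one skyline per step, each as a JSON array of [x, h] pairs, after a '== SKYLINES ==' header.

== SKYLINES ==
[[5,11],[6,0]]
[[5,11],[6,0],[28,14],[38,0]]
[[5,11],[6,8],[21,0],[28,14],[38,0]]
[[5,11],[6,8],[21,1],[28,14],[38,0]]
[[5,11],[6,8],[21,1],[28,14],[38,0]]
[[5,11],[6,8],[21,1],[28,17],[31,14],[38,0]]
[[5,11],[6,8],[21,1],[28,17],[31,14],[38,0]]
[[5,11],[6,8],[21,1],[26,14],[28,17],[31,14],[38,0]]
[[5,11],[6,8],[21,1],[26,14],[28,17],[31,14],[38,0]]
[[5,11],[6,8],[21,1],[26,14],[28,17],[31,14],[38,5],[46,0]]
[[5,11],[6,8],[11,17],[15,8],[21,1],[26,14],[28,17],[31,14],[38,5],[46,0]]
[[5,11],[6,8],[11,17],[15,8],[21,1],[26,14],[28,17],[31,14],[38,5],[46,18],[47,0]]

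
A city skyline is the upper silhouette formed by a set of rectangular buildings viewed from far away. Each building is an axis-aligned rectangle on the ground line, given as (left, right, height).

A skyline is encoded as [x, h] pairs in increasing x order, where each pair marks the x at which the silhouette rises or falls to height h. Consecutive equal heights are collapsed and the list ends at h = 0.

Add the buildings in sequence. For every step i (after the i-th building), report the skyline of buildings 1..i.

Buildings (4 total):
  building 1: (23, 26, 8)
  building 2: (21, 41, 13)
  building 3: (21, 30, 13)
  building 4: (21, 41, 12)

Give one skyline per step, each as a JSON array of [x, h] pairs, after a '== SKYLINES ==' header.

== SKYLINES ==
[[23,8],[26,0]]
[[21,13],[41,0]]
[[21,13],[41,0]]
[[21,13],[41,0]]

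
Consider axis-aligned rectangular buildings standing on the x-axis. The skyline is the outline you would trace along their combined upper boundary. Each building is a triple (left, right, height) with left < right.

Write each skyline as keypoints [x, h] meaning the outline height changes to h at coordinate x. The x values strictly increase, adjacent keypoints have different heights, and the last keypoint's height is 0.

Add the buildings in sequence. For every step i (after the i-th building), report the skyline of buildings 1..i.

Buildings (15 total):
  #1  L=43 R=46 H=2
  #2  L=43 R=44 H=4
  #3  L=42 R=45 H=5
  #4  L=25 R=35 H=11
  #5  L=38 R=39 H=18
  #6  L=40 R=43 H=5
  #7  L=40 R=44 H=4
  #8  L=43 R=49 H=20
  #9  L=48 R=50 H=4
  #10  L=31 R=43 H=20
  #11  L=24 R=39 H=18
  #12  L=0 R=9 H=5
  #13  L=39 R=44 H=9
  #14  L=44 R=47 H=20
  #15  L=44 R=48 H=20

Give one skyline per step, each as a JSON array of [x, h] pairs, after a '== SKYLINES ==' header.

== SKYLINES ==
[[43,2],[46,0]]
[[43,4],[44,2],[46,0]]
[[42,5],[45,2],[46,0]]
[[25,11],[35,0],[42,5],[45,2],[46,0]]
[[25,11],[35,0],[38,18],[39,0],[42,5],[45,2],[46,0]]
[[25,11],[35,0],[38,18],[39,0],[40,5],[45,2],[46,0]]
[[25,11],[35,0],[38,18],[39,0],[40,5],[45,2],[46,0]]
[[25,11],[35,0],[38,18],[39,0],[40,5],[43,20],[49,0]]
[[25,11],[35,0],[38,18],[39,0],[40,5],[43,20],[49,4],[50,0]]
[[25,11],[31,20],[49,4],[50,0]]
[[24,18],[31,20],[49,4],[50,0]]
[[0,5],[9,0],[24,18],[31,20],[49,4],[50,0]]
[[0,5],[9,0],[24,18],[31,20],[49,4],[50,0]]
[[0,5],[9,0],[24,18],[31,20],[49,4],[50,0]]
[[0,5],[9,0],[24,18],[31,20],[49,4],[50,0]]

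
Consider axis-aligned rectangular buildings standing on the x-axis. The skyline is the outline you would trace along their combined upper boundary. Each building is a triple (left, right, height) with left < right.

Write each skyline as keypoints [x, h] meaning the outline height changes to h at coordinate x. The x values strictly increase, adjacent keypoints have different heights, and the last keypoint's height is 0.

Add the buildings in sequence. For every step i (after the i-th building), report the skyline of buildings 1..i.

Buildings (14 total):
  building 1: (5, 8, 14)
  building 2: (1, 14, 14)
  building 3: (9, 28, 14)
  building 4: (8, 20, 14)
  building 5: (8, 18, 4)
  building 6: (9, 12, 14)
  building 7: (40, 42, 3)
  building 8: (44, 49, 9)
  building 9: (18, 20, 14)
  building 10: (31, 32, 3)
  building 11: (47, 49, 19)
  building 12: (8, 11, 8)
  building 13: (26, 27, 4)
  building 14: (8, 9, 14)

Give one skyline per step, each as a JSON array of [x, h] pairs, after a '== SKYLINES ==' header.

== SKYLINES ==
[[5,14],[8,0]]
[[1,14],[14,0]]
[[1,14],[28,0]]
[[1,14],[28,0]]
[[1,14],[28,0]]
[[1,14],[28,0]]
[[1,14],[28,0],[40,3],[42,0]]
[[1,14],[28,0],[40,3],[42,0],[44,9],[49,0]]
[[1,14],[28,0],[40,3],[42,0],[44,9],[49,0]]
[[1,14],[28,0],[31,3],[32,0],[40,3],[42,0],[44,9],[49,0]]
[[1,14],[28,0],[31,3],[32,0],[40,3],[42,0],[44,9],[47,19],[49,0]]
[[1,14],[28,0],[31,3],[32,0],[40,3],[42,0],[44,9],[47,19],[49,0]]
[[1,14],[28,0],[31,3],[32,0],[40,3],[42,0],[44,9],[47,19],[49,0]]
[[1,14],[28,0],[31,3],[32,0],[40,3],[42,0],[44,9],[47,19],[49,0]]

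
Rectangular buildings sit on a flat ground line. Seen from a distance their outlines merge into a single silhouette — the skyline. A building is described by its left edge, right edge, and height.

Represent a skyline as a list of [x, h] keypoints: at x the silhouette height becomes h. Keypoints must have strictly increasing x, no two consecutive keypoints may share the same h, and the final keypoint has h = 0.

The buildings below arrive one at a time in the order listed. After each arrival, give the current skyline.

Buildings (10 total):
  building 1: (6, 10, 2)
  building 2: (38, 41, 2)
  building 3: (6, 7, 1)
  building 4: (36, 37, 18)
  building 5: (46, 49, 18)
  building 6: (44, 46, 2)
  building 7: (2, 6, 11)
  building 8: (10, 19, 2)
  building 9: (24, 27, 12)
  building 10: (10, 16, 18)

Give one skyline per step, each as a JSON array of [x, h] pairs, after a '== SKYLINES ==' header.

== SKYLINES ==
[[6,2],[10,0]]
[[6,2],[10,0],[38,2],[41,0]]
[[6,2],[10,0],[38,2],[41,0]]
[[6,2],[10,0],[36,18],[37,0],[38,2],[41,0]]
[[6,2],[10,0],[36,18],[37,0],[38,2],[41,0],[46,18],[49,0]]
[[6,2],[10,0],[36,18],[37,0],[38,2],[41,0],[44,2],[46,18],[49,0]]
[[2,11],[6,2],[10,0],[36,18],[37,0],[38,2],[41,0],[44,2],[46,18],[49,0]]
[[2,11],[6,2],[19,0],[36,18],[37,0],[38,2],[41,0],[44,2],[46,18],[49,0]]
[[2,11],[6,2],[19,0],[24,12],[27,0],[36,18],[37,0],[38,2],[41,0],[44,2],[46,18],[49,0]]
[[2,11],[6,2],[10,18],[16,2],[19,0],[24,12],[27,0],[36,18],[37,0],[38,2],[41,0],[44,2],[46,18],[49,0]]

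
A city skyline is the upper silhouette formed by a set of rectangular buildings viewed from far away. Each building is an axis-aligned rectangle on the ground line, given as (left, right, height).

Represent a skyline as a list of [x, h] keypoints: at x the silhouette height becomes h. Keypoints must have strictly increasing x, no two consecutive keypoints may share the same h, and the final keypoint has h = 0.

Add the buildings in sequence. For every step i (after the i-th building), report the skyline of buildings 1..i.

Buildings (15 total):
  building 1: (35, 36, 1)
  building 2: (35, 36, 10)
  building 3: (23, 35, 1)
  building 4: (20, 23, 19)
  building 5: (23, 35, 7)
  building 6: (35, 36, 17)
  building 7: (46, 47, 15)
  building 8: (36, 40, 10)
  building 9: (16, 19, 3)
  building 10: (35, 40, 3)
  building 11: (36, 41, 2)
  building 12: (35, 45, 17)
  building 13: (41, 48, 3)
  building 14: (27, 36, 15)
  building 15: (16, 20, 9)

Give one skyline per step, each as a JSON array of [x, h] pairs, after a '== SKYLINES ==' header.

== SKYLINES ==
[[35,1],[36,0]]
[[35,10],[36,0]]
[[23,1],[35,10],[36,0]]
[[20,19],[23,1],[35,10],[36,0]]
[[20,19],[23,7],[35,10],[36,0]]
[[20,19],[23,7],[35,17],[36,0]]
[[20,19],[23,7],[35,17],[36,0],[46,15],[47,0]]
[[20,19],[23,7],[35,17],[36,10],[40,0],[46,15],[47,0]]
[[16,3],[19,0],[20,19],[23,7],[35,17],[36,10],[40,0],[46,15],[47,0]]
[[16,3],[19,0],[20,19],[23,7],[35,17],[36,10],[40,0],[46,15],[47,0]]
[[16,3],[19,0],[20,19],[23,7],[35,17],[36,10],[40,2],[41,0],[46,15],[47,0]]
[[16,3],[19,0],[20,19],[23,7],[35,17],[45,0],[46,15],[47,0]]
[[16,3],[19,0],[20,19],[23,7],[35,17],[45,3],[46,15],[47,3],[48,0]]
[[16,3],[19,0],[20,19],[23,7],[27,15],[35,17],[45,3],[46,15],[47,3],[48,0]]
[[16,9],[20,19],[23,7],[27,15],[35,17],[45,3],[46,15],[47,3],[48,0]]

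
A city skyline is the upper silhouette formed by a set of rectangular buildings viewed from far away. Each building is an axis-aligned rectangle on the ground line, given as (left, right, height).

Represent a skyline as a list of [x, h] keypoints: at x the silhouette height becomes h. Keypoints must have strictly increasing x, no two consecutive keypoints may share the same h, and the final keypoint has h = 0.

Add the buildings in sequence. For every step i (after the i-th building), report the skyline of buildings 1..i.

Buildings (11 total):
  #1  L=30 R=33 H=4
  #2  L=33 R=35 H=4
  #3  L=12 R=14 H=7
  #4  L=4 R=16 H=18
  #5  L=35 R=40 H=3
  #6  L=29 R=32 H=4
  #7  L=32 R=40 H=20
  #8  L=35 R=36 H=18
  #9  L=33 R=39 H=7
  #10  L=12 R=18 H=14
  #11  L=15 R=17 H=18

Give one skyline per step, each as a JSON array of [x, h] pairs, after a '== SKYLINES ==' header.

== SKYLINES ==
[[30,4],[33,0]]
[[30,4],[35,0]]
[[12,7],[14,0],[30,4],[35,0]]
[[4,18],[16,0],[30,4],[35,0]]
[[4,18],[16,0],[30,4],[35,3],[40,0]]
[[4,18],[16,0],[29,4],[35,3],[40,0]]
[[4,18],[16,0],[29,4],[32,20],[40,0]]
[[4,18],[16,0],[29,4],[32,20],[40,0]]
[[4,18],[16,0],[29,4],[32,20],[40,0]]
[[4,18],[16,14],[18,0],[29,4],[32,20],[40,0]]
[[4,18],[17,14],[18,0],[29,4],[32,20],[40,0]]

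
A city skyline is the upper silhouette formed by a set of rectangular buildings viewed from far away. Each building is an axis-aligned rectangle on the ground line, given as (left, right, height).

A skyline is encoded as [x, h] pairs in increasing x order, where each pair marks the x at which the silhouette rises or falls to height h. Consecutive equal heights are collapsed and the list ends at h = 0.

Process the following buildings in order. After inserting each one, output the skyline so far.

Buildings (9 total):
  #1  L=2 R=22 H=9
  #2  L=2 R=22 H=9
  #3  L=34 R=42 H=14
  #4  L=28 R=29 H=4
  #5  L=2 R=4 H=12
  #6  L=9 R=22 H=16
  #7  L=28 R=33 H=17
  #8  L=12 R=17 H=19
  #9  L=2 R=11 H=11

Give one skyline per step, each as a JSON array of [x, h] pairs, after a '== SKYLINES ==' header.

== SKYLINES ==
[[2,9],[22,0]]
[[2,9],[22,0]]
[[2,9],[22,0],[34,14],[42,0]]
[[2,9],[22,0],[28,4],[29,0],[34,14],[42,0]]
[[2,12],[4,9],[22,0],[28,4],[29,0],[34,14],[42,0]]
[[2,12],[4,9],[9,16],[22,0],[28,4],[29,0],[34,14],[42,0]]
[[2,12],[4,9],[9,16],[22,0],[28,17],[33,0],[34,14],[42,0]]
[[2,12],[4,9],[9,16],[12,19],[17,16],[22,0],[28,17],[33,0],[34,14],[42,0]]
[[2,12],[4,11],[9,16],[12,19],[17,16],[22,0],[28,17],[33,0],[34,14],[42,0]]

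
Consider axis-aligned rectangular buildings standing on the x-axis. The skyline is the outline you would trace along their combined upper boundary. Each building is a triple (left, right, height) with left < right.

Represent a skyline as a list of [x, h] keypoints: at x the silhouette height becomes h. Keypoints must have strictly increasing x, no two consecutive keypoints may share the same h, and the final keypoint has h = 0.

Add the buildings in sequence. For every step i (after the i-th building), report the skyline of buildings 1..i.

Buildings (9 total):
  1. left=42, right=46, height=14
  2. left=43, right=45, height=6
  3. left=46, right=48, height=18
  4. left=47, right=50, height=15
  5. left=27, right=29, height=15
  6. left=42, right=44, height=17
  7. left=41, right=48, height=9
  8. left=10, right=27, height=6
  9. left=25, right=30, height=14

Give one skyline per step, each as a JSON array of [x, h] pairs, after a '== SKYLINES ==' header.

== SKYLINES ==
[[42,14],[46,0]]
[[42,14],[46,0]]
[[42,14],[46,18],[48,0]]
[[42,14],[46,18],[48,15],[50,0]]
[[27,15],[29,0],[42,14],[46,18],[48,15],[50,0]]
[[27,15],[29,0],[42,17],[44,14],[46,18],[48,15],[50,0]]
[[27,15],[29,0],[41,9],[42,17],[44,14],[46,18],[48,15],[50,0]]
[[10,6],[27,15],[29,0],[41,9],[42,17],[44,14],[46,18],[48,15],[50,0]]
[[10,6],[25,14],[27,15],[29,14],[30,0],[41,9],[42,17],[44,14],[46,18],[48,15],[50,0]]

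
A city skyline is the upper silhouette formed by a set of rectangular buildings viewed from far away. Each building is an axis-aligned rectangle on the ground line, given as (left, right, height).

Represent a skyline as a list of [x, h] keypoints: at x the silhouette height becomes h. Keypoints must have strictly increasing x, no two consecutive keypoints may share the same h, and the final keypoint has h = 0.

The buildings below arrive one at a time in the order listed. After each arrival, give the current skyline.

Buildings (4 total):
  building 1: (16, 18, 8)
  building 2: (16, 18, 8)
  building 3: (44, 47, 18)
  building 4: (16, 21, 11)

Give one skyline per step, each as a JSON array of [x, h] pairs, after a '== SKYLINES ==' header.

== SKYLINES ==
[[16,8],[18,0]]
[[16,8],[18,0]]
[[16,8],[18,0],[44,18],[47,0]]
[[16,11],[21,0],[44,18],[47,0]]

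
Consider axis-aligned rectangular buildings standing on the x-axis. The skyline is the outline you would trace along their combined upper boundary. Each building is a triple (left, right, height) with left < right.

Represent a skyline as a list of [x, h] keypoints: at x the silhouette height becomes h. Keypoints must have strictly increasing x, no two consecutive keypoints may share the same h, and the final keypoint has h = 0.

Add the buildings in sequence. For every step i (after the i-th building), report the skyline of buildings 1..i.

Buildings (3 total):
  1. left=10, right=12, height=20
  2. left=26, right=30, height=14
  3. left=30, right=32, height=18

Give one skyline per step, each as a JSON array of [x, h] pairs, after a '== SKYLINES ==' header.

== SKYLINES ==
[[10,20],[12,0]]
[[10,20],[12,0],[26,14],[30,0]]
[[10,20],[12,0],[26,14],[30,18],[32,0]]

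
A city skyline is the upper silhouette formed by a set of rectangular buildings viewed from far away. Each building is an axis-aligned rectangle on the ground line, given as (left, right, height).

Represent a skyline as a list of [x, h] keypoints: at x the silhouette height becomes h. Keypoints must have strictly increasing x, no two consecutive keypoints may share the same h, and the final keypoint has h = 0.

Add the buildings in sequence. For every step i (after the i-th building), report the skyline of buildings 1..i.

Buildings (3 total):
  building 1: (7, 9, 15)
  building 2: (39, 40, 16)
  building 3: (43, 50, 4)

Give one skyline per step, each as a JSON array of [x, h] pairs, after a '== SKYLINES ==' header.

== SKYLINES ==
[[7,15],[9,0]]
[[7,15],[9,0],[39,16],[40,0]]
[[7,15],[9,0],[39,16],[40,0],[43,4],[50,0]]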